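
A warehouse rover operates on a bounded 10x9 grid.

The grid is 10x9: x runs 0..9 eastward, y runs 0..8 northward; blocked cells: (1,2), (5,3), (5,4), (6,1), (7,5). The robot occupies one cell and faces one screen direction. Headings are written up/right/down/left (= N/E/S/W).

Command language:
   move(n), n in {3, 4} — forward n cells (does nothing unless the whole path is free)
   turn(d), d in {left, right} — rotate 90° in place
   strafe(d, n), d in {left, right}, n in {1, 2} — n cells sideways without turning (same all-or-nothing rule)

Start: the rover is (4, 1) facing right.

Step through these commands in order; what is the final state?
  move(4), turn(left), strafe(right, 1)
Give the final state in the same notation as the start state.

(5, 1) facing up

start: (4, 1) facing right
[1] after move(4): (4, 1) facing right
[2] after turn(left): (4, 1) facing up
[3] after strafe(right, 1): (5, 1) facing up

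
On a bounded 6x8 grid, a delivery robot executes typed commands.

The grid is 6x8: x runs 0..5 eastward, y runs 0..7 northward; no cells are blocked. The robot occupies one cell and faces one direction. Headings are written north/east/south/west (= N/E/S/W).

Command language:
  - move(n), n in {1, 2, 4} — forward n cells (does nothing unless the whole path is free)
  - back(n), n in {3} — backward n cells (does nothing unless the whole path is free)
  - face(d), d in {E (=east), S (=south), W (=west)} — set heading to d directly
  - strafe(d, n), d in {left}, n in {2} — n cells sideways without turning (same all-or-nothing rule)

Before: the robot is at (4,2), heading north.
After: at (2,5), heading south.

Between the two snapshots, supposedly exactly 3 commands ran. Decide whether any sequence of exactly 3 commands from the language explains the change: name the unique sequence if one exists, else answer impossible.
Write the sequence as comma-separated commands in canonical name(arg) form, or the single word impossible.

key: order matters: swapping strafe(left, 2) and back(3) lands elsewhere
initial: at (4,2), heading north
step 1 (strafe(left, 2)): at (2,2), heading north
step 2 (face(S)): at (2,2), heading south
step 3 (back(3)): at (2,5), heading south
uniquely the one of 512 3-step routes that fits.

strafe(left, 2), face(S), back(3)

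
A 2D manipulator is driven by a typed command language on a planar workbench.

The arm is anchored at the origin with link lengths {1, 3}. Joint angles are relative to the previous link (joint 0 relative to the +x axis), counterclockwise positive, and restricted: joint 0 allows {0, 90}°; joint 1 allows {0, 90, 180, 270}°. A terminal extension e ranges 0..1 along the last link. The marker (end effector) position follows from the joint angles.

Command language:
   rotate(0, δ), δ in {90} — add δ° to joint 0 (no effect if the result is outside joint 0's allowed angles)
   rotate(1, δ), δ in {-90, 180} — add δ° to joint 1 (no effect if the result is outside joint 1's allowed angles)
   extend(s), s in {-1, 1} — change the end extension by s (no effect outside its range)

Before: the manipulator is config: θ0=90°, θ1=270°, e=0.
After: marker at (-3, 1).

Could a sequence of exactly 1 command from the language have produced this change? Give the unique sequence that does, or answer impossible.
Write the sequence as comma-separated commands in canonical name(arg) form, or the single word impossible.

t0: config: θ0=90°, θ1=270°, e=0
t=1 rotate(1, 180) ⇒ config: θ0=90°, θ1=90°, e=0
all 5 alternatives checked — unique.

rotate(1, 180)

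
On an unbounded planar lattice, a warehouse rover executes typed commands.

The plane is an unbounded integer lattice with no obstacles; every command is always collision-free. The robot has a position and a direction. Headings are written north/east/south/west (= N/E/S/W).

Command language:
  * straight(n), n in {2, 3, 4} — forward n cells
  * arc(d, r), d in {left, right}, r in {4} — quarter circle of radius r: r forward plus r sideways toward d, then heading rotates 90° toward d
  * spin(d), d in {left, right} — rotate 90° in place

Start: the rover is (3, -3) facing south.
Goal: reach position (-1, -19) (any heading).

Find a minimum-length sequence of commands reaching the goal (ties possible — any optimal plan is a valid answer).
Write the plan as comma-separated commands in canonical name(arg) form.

initial: (3, -3) facing south
step 1 (straight(4)): (3, -7) facing south
step 2 (straight(4)): (3, -11) facing south
step 3 (straight(4)): (3, -15) facing south
step 4 (arc(right, 4)): (-1, -19) facing west
minimal: 4 command(s), checked below 4.

straight(4), straight(4), straight(4), arc(right, 4)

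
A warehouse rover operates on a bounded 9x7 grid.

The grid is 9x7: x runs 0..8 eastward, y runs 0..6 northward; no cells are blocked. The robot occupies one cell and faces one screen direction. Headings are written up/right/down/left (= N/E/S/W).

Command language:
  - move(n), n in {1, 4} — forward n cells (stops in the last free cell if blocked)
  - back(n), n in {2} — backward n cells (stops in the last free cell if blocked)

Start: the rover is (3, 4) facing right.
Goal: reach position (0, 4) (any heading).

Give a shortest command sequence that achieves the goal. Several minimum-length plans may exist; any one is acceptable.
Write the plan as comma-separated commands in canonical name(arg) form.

back(2), back(2)

t0: (3, 4) facing right
[1] after back(2): (1, 4) facing right
[2] after back(2): (0, 4) facing right
shorter routes all fall short; 2 is best.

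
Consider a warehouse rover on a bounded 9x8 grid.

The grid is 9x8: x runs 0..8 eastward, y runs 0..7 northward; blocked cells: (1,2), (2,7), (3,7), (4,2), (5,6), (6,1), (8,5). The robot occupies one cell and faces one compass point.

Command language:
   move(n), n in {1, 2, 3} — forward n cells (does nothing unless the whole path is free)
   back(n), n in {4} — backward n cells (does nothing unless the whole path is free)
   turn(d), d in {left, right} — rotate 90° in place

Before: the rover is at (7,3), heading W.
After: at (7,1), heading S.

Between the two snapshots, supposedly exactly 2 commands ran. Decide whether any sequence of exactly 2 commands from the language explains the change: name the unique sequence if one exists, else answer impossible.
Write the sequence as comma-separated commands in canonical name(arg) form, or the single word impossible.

turn(left), move(2)

key: cell and facing (now S) both changed — the 2 commands mix motion and turning
from: at (7,3), heading W
[1] after turn(left): at (7,3), heading S
[2] after move(2): at (7,1), heading S
no rival 2-sequence matches.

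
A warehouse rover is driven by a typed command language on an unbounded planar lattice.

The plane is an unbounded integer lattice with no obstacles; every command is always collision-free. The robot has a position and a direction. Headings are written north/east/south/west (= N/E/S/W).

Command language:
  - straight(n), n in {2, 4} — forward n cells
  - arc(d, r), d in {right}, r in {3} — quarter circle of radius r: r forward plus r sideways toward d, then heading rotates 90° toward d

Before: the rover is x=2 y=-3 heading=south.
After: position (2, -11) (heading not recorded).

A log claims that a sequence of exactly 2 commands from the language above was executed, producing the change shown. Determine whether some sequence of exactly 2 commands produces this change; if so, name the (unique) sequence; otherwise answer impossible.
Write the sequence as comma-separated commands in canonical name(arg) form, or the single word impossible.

t0: x=2 y=-3 heading=south
t=1 straight(4) ⇒ x=2 y=-7 heading=south
t=2 straight(4) ⇒ x=2 y=-11 heading=south
no rival 2-sequence matches.

straight(4), straight(4)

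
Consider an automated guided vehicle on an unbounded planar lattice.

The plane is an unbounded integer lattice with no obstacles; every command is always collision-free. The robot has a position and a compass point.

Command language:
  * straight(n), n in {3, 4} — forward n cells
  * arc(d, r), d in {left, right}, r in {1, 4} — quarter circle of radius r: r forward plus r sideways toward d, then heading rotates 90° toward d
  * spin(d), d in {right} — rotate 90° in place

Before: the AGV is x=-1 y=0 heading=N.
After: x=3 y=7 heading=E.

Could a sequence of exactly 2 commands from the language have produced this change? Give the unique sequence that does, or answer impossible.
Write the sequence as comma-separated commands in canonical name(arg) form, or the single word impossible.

key: order matters: swapping straight(3) and arc(right, 4) lands elsewhere
begin: x=-1 y=0 heading=N
1. straight(3) → x=-1 y=3 heading=N
2. arc(right, 4) → x=3 y=7 heading=E
uniquely the one of 49 2-step routes that fits.

straight(3), arc(right, 4)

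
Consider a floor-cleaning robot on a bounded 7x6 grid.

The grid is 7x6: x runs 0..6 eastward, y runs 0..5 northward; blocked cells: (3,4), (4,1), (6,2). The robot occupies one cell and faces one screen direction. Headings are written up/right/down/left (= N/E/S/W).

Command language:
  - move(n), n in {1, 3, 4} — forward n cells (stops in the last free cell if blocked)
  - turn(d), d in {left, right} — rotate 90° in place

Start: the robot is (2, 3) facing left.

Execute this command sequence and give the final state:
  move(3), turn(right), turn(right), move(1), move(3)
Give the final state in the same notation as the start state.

(4, 3) facing right

t0: (2, 3) facing left
1. move(3) → (0, 3) facing left
2. turn(right) → (0, 3) facing up
3. turn(right) → (0, 3) facing right
4. move(1) → (1, 3) facing right
5. move(3) → (4, 3) facing right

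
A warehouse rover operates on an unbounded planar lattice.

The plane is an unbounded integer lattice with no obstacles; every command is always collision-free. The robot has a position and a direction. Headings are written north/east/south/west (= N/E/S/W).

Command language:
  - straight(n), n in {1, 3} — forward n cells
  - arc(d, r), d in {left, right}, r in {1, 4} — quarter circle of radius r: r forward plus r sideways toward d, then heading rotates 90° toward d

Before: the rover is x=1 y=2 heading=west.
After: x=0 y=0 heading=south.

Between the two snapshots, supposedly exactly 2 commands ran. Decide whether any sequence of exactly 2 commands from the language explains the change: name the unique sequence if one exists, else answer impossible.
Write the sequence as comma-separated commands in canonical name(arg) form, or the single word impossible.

arc(left, 1), straight(1)

key: cell and facing (now S) both changed — the 2 commands mix motion and turning
from: x=1 y=2 heading=west
step 1 (arc(left, 1)): x=0 y=1 heading=south
step 2 (straight(1)): x=0 y=0 heading=south
uniquely the one of 36 2-step routes that fits.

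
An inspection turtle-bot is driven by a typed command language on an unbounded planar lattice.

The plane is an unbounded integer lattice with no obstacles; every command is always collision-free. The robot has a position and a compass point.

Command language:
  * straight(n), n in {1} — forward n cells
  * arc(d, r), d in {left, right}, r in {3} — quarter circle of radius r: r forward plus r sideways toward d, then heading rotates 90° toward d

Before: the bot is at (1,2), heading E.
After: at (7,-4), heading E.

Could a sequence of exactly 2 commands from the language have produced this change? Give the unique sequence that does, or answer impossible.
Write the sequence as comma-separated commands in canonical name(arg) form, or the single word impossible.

key: running arc(left, 3) before arc(right, 3) would end elsewhere — order is forced
start: at (1,2), heading E
[1] after arc(right, 3): at (4,-1), heading S
[2] after arc(left, 3): at (7,-4), heading E
no rival 2-sequence matches.

arc(right, 3), arc(left, 3)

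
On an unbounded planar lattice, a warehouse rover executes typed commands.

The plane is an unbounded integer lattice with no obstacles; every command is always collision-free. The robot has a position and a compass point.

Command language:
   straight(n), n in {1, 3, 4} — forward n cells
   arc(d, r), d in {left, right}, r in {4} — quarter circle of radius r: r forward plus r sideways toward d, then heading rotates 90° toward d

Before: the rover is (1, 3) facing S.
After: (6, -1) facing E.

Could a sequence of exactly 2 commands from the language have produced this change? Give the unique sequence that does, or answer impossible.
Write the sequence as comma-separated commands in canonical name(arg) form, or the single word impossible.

arc(left, 4), straight(1)

key: running straight(1) before arc(left, 4) would end elsewhere — order is forced
from: (1, 3) facing S
1. arc(left, 4) → (5, -1) facing E
2. straight(1) → (6, -1) facing E
no other 2-command option fits: unique.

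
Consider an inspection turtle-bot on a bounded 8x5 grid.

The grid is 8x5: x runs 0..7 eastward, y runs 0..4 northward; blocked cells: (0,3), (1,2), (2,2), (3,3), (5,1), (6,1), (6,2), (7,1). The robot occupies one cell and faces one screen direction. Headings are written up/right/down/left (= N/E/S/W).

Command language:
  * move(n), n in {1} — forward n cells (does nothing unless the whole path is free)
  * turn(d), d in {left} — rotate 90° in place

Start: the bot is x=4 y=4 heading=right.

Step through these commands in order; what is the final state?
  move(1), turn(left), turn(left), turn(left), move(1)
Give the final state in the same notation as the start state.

x=5 y=3 heading=down

initial: x=4 y=4 heading=right
1. move(1) → x=5 y=4 heading=right
2. turn(left) → x=5 y=4 heading=up
3. turn(left) → x=5 y=4 heading=left
4. turn(left) → x=5 y=4 heading=down
5. move(1) → x=5 y=3 heading=down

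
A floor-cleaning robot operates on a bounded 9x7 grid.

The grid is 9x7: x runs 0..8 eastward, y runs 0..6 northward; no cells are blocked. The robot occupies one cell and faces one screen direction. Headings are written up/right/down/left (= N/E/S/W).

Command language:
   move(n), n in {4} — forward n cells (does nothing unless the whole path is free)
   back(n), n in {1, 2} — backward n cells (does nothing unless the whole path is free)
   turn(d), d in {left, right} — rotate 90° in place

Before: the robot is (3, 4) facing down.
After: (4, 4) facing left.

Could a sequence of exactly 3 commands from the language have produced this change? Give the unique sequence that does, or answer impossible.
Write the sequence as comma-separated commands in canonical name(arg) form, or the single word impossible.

key: move(4) would leave the grid, so it does nothing
initial: (3, 4) facing down
t=1 turn(right) ⇒ (3, 4) facing left
t=2 move(4) ⇒ (3, 4) facing left
t=3 back(1) ⇒ (4, 4) facing left
no rival 3-sequence matches.

turn(right), move(4), back(1)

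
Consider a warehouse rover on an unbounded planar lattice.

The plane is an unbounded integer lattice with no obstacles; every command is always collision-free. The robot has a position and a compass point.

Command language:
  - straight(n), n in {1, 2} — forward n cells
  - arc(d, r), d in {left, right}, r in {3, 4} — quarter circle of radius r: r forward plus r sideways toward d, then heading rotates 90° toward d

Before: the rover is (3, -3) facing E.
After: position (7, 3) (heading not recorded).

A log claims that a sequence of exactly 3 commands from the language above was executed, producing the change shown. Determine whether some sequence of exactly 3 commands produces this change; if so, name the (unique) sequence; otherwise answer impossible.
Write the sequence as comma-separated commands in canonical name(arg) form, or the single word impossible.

key: running straight(1) before arc(left, 4) would end elsewhere — order is forced
begin: (3, -3) facing E
t=1 arc(left, 4) ⇒ (7, 1) facing N
t=2 straight(1) ⇒ (7, 2) facing N
t=3 straight(1) ⇒ (7, 3) facing N
uniquely the one of 216 3-step routes that fits.

arc(left, 4), straight(1), straight(1)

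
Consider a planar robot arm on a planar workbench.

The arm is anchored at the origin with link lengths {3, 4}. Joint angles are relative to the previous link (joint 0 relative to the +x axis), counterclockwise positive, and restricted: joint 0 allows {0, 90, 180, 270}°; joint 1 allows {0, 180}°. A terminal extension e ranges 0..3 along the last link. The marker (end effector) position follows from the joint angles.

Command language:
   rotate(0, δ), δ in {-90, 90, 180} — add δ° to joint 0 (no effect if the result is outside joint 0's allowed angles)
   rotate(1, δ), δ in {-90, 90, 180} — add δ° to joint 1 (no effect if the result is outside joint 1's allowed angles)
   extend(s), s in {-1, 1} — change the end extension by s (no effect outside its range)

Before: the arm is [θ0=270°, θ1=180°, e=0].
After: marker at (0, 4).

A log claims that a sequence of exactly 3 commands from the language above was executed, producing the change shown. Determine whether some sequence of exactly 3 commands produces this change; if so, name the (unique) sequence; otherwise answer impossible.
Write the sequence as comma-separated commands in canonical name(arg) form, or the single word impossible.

extend(1), extend(1), extend(1)

begin: [θ0=270°, θ1=180°, e=0]
step 1 (extend(1)): [θ0=270°, θ1=180°, e=1]
step 2 (extend(1)): [θ0=270°, θ1=180°, e=2]
step 3 (extend(1)): [θ0=270°, θ1=180°, e=3]
no other 3-command option fits: unique.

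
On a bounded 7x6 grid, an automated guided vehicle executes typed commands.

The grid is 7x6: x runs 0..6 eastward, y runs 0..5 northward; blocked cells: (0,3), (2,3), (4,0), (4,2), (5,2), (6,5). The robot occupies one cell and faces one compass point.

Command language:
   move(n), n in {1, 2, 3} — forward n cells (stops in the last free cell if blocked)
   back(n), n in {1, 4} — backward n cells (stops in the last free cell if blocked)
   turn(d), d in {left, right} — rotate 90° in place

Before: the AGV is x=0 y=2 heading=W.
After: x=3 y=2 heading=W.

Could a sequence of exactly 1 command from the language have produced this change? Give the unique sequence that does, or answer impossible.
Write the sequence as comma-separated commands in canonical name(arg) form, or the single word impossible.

back(4)

key: back(4) is stopped early by the blocked cell at (4,2)
initial: x=0 y=2 heading=W
step 1 (back(4)): x=3 y=2 heading=W
uniquely the one of 7 1-step routes that fits.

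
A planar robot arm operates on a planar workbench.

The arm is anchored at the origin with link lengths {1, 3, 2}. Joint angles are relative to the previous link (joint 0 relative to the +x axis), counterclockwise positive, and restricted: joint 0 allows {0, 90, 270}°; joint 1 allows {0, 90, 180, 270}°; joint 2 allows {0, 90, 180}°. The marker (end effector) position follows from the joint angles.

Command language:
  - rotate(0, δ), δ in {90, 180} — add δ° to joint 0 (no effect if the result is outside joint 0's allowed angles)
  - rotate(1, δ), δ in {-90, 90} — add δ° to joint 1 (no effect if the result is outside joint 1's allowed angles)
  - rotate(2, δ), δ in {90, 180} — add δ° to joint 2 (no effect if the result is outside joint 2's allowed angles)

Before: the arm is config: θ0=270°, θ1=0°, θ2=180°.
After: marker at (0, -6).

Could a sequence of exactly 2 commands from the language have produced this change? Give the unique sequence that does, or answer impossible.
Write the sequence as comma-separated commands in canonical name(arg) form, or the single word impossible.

key: running rotate(2, 180) before rotate(2, 90) would end elsewhere — order is forced
initial: config: θ0=270°, θ1=0°, θ2=180°
[1] after rotate(2, 90): config: θ0=270°, θ1=0°, θ2=180°
[2] after rotate(2, 180): config: θ0=270°, θ1=0°, θ2=0°
no rival 2-sequence matches.

rotate(2, 90), rotate(2, 180)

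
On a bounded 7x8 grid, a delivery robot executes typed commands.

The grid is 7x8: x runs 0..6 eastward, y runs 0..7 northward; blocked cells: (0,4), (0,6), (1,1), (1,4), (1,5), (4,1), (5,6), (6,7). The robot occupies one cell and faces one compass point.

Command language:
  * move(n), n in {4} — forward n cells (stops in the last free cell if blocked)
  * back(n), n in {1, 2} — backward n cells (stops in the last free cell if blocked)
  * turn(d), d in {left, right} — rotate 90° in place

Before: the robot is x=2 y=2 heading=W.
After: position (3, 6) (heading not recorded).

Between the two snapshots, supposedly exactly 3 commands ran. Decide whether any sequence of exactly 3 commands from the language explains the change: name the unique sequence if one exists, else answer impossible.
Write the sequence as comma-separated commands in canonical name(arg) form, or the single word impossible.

key: running move(4) before back(1) would end elsewhere — order is forced
from: x=2 y=2 heading=W
[1] after back(1): x=3 y=2 heading=W
[2] after turn(right): x=3 y=2 heading=N
[3] after move(4): x=3 y=6 heading=N
no other 3-command option fits: unique.

back(1), turn(right), move(4)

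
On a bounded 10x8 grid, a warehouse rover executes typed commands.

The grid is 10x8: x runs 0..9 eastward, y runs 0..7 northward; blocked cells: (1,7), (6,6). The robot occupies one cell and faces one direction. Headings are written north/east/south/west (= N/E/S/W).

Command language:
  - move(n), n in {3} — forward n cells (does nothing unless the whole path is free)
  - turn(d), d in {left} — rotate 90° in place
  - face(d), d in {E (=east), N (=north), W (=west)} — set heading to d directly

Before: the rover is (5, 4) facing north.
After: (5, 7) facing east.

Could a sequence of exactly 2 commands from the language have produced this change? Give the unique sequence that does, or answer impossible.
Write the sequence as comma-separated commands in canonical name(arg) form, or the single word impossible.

key: cell and facing (now E) both changed — the 2 commands mix motion and turning
from: (5, 4) facing north
[1] after move(3): (5, 7) facing north
[2] after face(E): (5, 7) facing east
no other 2-command option fits: unique.

move(3), face(E)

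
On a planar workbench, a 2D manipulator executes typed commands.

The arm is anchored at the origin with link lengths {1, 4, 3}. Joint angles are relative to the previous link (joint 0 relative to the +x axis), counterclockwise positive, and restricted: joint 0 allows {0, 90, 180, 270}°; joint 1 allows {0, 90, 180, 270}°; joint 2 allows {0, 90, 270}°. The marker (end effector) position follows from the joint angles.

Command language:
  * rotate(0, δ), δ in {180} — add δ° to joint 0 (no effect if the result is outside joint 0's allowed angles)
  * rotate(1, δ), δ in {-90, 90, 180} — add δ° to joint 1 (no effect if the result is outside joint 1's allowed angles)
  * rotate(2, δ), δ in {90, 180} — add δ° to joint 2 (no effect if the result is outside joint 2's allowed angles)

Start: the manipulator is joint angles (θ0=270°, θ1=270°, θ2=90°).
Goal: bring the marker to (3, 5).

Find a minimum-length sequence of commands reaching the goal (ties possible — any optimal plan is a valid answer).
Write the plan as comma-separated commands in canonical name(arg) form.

begin: joint angles (θ0=270°, θ1=270°, θ2=90°)
t=1 rotate(0, 180) ⇒ joint angles (θ0=90°, θ1=270°, θ2=90°)
t=2 rotate(1, 90) ⇒ joint angles (θ0=90°, θ1=0°, θ2=90°)
t=3 rotate(2, 180) ⇒ joint angles (θ0=90°, θ1=0°, θ2=270°)
shorter routes all fall short; 3 is best.

rotate(0, 180), rotate(1, 90), rotate(2, 180)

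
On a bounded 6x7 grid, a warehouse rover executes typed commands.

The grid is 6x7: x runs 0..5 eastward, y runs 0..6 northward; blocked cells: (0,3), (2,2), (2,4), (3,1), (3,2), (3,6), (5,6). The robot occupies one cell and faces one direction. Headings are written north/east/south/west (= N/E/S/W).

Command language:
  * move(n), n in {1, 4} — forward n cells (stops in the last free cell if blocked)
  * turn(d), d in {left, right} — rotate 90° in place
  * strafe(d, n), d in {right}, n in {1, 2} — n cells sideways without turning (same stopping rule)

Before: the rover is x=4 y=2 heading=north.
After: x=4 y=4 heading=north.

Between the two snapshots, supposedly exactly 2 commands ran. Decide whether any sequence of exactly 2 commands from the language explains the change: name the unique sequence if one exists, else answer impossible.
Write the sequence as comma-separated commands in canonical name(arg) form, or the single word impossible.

key: heading stays N — no command in the sequence turns
begin: x=4 y=2 heading=north
1. move(1) → x=4 y=3 heading=north
2. move(1) → x=4 y=4 heading=north
no other 2-command option fits: unique.

move(1), move(1)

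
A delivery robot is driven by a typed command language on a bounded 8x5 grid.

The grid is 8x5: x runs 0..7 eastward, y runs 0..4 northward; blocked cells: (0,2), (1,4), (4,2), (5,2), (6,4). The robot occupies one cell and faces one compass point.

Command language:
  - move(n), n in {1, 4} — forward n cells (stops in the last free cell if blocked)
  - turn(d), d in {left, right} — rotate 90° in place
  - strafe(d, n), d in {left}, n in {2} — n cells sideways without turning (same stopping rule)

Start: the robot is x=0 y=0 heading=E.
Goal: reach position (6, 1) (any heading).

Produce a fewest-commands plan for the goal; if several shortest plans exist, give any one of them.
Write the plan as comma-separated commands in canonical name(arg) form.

start: x=0 y=0 heading=E
t=1 move(4) ⇒ x=4 y=0 heading=E
t=2 strafe(left, 2) ⇒ x=4 y=1 heading=E
t=3 move(1) ⇒ x=5 y=1 heading=E
t=4 move(1) ⇒ x=6 y=1 heading=E
no 3-step plan works, so 4 is optimal.

move(4), strafe(left, 2), move(1), move(1)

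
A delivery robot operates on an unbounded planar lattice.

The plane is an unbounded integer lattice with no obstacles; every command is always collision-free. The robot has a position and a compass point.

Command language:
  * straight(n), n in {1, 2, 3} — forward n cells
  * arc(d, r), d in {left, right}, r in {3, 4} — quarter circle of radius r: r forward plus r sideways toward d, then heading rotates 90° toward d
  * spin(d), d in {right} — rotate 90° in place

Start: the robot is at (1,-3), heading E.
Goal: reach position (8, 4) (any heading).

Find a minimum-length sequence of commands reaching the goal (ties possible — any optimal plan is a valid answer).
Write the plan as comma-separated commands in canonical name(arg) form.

begin: at (1,-3), heading E
t=1 arc(left, 3) ⇒ at (4,0), heading N
t=2 arc(right, 4) ⇒ at (8,4), heading E
minimal: 2 command(s), checked below 2.

arc(left, 3), arc(right, 4)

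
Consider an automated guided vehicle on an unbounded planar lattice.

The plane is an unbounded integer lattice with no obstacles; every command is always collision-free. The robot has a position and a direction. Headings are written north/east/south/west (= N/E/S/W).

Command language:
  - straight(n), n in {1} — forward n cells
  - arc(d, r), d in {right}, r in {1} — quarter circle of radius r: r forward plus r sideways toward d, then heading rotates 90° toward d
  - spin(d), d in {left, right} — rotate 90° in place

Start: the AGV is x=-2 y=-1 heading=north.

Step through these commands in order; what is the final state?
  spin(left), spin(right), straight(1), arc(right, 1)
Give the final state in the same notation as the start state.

x=-1 y=1 heading=east

t0: x=-2 y=-1 heading=north
1. spin(left) → x=-2 y=-1 heading=west
2. spin(right) → x=-2 y=-1 heading=north
3. straight(1) → x=-2 y=0 heading=north
4. arc(right, 1) → x=-1 y=1 heading=east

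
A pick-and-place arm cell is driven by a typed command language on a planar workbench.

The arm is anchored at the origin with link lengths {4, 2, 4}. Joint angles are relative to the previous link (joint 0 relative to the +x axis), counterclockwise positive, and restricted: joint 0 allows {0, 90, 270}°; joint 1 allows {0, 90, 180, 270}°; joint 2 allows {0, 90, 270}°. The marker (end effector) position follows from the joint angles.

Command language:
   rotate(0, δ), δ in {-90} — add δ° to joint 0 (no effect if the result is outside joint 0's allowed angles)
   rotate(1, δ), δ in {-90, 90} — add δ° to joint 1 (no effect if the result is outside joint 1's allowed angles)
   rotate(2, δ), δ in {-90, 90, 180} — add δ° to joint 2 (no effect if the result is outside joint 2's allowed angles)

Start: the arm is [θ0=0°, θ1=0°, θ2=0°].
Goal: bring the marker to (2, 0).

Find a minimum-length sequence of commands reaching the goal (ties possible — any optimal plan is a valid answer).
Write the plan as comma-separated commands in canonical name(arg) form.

rotate(0, -90), rotate(2, 90), rotate(1, 90)

t0: [θ0=0°, θ1=0°, θ2=0°]
[1] after rotate(0, -90): [θ0=270°, θ1=0°, θ2=0°]
[2] after rotate(2, 90): [θ0=270°, θ1=0°, θ2=90°]
[3] after rotate(1, 90): [θ0=270°, θ1=90°, θ2=90°]
shorter routes all fall short; 3 is best.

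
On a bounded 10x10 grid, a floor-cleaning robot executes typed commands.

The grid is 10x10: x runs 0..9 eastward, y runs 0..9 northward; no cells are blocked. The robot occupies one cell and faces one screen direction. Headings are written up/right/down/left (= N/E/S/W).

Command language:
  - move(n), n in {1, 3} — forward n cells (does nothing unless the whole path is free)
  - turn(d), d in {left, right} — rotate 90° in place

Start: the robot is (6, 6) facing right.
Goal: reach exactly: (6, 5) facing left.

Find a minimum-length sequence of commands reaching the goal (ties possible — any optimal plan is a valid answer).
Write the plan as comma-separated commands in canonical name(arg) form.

turn(right), move(1), turn(right)

initial: (6, 6) facing right
1. turn(right) → (6, 6) facing down
2. move(1) → (6, 5) facing down
3. turn(right) → (6, 5) facing left
nothing shorter than 3 reaches the goal.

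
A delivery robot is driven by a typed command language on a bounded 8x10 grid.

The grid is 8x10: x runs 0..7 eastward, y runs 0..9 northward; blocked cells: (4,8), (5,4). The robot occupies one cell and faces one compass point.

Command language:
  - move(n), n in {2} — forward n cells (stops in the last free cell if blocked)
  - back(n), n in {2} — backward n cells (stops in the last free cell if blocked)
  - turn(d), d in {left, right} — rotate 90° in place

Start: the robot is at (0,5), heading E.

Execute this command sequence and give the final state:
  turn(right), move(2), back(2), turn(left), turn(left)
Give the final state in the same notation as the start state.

at (0,5), heading N

begin: at (0,5), heading E
1. turn(right) → at (0,5), heading S
2. move(2) → at (0,3), heading S
3. back(2) → at (0,5), heading S
4. turn(left) → at (0,5), heading E
5. turn(left) → at (0,5), heading N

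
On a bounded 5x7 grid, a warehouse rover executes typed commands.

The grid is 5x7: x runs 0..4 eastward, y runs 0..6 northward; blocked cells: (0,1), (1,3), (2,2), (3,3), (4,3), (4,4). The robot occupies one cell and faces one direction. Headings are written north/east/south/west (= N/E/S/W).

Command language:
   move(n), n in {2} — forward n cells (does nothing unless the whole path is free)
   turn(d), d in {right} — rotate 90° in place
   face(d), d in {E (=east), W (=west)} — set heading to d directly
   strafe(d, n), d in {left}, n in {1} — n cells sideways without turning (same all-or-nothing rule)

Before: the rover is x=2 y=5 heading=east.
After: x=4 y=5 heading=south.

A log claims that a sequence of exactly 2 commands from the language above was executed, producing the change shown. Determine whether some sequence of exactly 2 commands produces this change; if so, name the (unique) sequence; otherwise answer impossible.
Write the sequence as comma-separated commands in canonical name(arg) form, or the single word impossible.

key: running turn(right) before move(2) would end elsewhere — order is forced
from: x=2 y=5 heading=east
step 1 (move(2)): x=4 y=5 heading=east
step 2 (turn(right)): x=4 y=5 heading=south
all 25 alternatives checked — unique.

move(2), turn(right)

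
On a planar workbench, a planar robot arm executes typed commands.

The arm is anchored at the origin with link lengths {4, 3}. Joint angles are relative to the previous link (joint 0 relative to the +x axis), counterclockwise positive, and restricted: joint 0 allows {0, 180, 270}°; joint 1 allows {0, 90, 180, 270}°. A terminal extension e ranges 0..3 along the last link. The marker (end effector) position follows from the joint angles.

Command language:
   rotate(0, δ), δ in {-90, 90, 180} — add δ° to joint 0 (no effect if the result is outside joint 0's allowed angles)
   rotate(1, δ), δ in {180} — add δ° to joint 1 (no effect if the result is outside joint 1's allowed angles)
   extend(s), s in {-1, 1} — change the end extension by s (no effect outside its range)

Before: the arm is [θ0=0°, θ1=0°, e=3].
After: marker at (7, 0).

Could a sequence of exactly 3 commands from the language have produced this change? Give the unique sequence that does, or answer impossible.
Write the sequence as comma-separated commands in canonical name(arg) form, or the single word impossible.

initial: [θ0=0°, θ1=0°, e=3]
[1] after extend(-1): [θ0=0°, θ1=0°, e=2]
[2] after extend(-1): [θ0=0°, θ1=0°, e=1]
[3] after extend(-1): [θ0=0°, θ1=0°, e=0]
no rival 3-sequence matches.

extend(-1), extend(-1), extend(-1)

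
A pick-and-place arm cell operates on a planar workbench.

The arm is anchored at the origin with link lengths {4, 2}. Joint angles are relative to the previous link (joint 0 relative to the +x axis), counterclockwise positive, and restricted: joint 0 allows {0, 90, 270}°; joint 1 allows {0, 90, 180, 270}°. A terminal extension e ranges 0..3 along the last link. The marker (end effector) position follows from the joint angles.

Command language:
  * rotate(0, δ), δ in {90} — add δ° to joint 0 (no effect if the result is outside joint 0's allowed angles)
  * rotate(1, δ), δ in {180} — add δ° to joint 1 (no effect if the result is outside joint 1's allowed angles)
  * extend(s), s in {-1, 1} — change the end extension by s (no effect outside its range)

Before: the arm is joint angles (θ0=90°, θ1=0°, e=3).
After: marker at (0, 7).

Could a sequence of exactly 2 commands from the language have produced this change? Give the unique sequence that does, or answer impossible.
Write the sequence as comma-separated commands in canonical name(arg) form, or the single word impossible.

extend(-1), extend(-1)

begin: joint angles (θ0=90°, θ1=0°, e=3)
[1] after extend(-1): joint angles (θ0=90°, θ1=0°, e=2)
[2] after extend(-1): joint angles (θ0=90°, θ1=0°, e=1)
all 16 alternatives checked — unique.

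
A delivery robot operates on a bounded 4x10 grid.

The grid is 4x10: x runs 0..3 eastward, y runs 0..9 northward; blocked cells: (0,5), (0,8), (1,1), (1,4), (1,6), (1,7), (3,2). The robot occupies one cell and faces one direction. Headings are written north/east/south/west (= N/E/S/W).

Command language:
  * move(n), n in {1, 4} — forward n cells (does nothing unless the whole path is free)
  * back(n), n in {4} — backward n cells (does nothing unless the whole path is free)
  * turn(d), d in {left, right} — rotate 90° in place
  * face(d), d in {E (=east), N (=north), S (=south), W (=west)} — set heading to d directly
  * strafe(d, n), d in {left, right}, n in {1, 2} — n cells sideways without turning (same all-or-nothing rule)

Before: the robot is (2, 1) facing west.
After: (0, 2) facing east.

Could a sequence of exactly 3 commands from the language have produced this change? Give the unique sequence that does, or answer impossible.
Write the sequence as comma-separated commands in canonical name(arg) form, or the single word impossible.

impossible

no 3-step route produces this change.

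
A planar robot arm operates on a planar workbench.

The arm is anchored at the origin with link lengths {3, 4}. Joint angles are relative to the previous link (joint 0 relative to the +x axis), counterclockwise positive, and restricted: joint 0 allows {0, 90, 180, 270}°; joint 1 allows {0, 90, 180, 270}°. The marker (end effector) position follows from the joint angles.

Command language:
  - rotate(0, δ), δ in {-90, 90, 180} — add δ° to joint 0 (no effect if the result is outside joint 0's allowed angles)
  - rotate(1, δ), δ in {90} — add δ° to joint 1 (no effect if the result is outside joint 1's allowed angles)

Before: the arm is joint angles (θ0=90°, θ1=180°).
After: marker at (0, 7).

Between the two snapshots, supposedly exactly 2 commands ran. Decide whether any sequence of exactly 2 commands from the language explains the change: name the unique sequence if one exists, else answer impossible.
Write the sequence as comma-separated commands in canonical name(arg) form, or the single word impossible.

start: joint angles (θ0=90°, θ1=180°)
1. rotate(1, 90) → joint angles (θ0=90°, θ1=270°)
2. rotate(1, 90) → joint angles (θ0=90°, θ1=0°)
no rival 2-sequence matches.

rotate(1, 90), rotate(1, 90)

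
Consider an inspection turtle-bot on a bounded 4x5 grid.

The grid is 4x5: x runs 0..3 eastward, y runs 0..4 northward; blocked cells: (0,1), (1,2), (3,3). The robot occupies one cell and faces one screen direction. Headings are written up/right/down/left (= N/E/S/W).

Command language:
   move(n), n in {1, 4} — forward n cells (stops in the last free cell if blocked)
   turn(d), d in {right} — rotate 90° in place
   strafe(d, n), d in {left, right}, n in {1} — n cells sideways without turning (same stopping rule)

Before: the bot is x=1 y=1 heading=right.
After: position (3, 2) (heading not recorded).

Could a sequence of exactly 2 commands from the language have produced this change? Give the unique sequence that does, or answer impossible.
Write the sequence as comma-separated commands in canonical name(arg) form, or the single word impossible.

move(4), strafe(left, 1)

key: move(4) runs into the grid edge before its full distance
begin: x=1 y=1 heading=right
[1] after move(4): x=3 y=1 heading=right
[2] after strafe(left, 1): x=3 y=2 heading=right
all 25 alternatives checked — unique.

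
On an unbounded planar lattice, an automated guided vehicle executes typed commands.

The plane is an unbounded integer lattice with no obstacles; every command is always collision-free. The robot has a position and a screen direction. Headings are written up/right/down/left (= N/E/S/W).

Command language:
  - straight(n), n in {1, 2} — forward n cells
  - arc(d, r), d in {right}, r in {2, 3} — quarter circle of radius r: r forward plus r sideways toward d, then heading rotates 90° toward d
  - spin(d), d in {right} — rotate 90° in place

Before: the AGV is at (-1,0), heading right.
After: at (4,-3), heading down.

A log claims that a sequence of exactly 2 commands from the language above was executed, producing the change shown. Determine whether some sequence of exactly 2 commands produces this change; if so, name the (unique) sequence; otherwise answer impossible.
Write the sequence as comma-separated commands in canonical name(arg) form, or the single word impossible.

straight(2), arc(right, 3)

key: cell and facing (now S) both changed — the 2 commands mix motion and turning
begin: at (-1,0), heading right
[1] after straight(2): at (1,0), heading right
[2] after arc(right, 3): at (4,-3), heading down
no rival 2-sequence matches.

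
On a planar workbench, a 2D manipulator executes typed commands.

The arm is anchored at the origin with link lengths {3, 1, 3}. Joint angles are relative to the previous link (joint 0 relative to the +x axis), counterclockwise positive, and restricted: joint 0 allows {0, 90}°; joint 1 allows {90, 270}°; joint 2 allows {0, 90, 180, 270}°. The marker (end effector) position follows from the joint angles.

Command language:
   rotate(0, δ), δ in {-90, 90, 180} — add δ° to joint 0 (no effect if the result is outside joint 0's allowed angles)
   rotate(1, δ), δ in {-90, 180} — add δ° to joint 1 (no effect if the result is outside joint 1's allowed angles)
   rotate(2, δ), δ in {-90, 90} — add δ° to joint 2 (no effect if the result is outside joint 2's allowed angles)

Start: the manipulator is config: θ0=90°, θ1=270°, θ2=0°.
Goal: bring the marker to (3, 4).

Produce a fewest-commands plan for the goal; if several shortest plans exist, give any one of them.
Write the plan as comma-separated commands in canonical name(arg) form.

t0: config: θ0=90°, θ1=270°, θ2=0°
t=1 rotate(1, 180) ⇒ config: θ0=90°, θ1=90°, θ2=0°
t=2 rotate(0, -90) ⇒ config: θ0=0°, θ1=90°, θ2=0°
shorter routes all fall short; 2 is best.

rotate(1, 180), rotate(0, -90)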